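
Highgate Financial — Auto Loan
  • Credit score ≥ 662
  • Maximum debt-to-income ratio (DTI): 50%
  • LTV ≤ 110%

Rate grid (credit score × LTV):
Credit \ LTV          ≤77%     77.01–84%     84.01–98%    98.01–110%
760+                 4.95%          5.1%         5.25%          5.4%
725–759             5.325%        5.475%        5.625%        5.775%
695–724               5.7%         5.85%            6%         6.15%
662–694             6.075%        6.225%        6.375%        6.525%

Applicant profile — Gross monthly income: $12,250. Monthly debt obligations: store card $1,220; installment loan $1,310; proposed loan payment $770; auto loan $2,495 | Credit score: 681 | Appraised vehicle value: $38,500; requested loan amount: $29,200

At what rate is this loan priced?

6.075%

Credit score 681 ≥ 662; Total monthly debts = (1,220 + 1,310 + 770 + 2,495) = 5,795. DTI: 5,795 ÷ 12,250 = 47.3%, within the 50% cap
Loan-to-value = 29,200/38,500 = 75.8% — pass (110% max)
Score 681 is in the 662–694 band; LTV 75.8% is in the ≤77% band → 6.075%.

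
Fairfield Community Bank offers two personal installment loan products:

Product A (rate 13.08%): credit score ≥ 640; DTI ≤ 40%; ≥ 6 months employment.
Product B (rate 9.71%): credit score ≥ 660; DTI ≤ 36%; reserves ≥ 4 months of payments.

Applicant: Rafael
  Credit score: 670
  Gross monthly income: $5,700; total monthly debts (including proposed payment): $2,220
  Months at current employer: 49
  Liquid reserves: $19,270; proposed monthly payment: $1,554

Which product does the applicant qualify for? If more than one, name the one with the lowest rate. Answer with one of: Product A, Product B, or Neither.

Product A

DTI = 2,220/5,700 = 38.9%.
Reserves = 19,270/1,554 = 12.4 months.
Product A: score 670 ≥ 640; DTI 38.9% ≤ 40%; employment 49 ≥ 6 mo → qualifies.
Product B: score 670 ≥ 660; DTI 38.9% > 36%; reserves 12.4 ≥ 4 mo → does not qualify.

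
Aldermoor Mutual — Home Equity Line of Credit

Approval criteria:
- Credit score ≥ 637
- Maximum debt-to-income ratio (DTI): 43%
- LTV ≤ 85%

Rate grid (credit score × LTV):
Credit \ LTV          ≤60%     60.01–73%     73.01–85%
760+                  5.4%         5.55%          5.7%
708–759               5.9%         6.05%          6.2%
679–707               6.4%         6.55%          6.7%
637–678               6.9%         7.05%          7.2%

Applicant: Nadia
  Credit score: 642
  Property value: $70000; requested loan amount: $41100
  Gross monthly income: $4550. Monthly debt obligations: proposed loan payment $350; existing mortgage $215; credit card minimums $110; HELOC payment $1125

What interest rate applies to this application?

Credit score 642 ≥ 637; Total monthly debts = (350 + 215 + 110 + 1,125) = 1,800. Debt-to-income = 1,800/4,550 = 39.6% — meets 43% limit
LTV: 41,100 ÷ 70,000 = 58.7%, within 85% cap
Row: 642 falls in 637–678. Column: 58.7% falls in ≤60%. Rate = 6.9%.

6.9%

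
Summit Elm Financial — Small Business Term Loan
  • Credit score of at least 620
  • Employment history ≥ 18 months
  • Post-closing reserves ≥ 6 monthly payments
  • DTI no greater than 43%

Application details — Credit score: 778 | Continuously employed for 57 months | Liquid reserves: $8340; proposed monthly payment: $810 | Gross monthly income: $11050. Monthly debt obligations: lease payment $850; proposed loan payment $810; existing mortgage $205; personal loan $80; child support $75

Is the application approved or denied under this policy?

Approved

Credit score 778 ≥ 620 (meets)
Employment 57 ≥ 18 months
Reserves = 8,340/810 = 10.3 months ≥ 6
Total monthly debts = (850 + 810 + 205 + 80 + 75) = 2,020. DTI: 2,020 ÷ 11,050 = 18.3%, within the 43% cap
All criteria satisfied.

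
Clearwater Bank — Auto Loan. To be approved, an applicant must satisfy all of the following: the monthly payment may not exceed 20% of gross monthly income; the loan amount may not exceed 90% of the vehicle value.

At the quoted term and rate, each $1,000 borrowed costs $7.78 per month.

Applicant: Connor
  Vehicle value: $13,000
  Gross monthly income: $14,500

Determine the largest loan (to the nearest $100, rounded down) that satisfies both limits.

Payment cap: 20% × $14,500 = $2,900/month.
At $7.78 per $1,000, that supports 2,900/7.78 × 1,000 ≈ $372,750 → $372,700.
LTV cap: 90% × $13,000 = $11,700 → $11,700.
Binding constraint: loan-to-value.

$11,700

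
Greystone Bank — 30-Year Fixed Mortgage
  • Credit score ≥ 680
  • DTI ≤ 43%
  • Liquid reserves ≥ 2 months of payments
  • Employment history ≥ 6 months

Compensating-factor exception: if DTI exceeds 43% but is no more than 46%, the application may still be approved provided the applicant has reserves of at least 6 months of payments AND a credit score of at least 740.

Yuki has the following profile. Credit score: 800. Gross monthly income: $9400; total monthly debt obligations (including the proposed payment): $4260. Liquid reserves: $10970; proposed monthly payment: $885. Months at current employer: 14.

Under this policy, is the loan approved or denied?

Approved

Credit score 800 ≥ 680 (meets base)
DTI: 4,260 ÷ 9,400 = 45.3%, over the 43% base limit.
Liquid reserves cover 10,970/885 = 12.4 months — ≥ 2 required
Employment 14 ≥ 6 months
DTI 45.3% is within the 43%–46% exception band; checking compensating factors.
Reserves 12.4 ≥ 6 months; credit score 800 ≥ 740.
Both override conditions satisfied; DTI exception granted.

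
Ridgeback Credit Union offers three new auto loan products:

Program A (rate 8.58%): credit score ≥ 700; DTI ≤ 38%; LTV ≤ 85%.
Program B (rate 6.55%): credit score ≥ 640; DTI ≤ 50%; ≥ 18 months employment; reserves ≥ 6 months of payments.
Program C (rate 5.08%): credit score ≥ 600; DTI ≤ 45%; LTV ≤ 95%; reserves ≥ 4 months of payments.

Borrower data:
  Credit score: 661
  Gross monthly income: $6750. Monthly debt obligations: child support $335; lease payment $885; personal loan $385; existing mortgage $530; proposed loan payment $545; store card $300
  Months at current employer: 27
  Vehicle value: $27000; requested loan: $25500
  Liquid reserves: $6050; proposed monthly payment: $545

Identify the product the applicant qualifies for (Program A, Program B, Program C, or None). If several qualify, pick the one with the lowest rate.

Total debts = (335 + 885 + 385 + 530 + 545 + 300) = 2,980; DTI = 2,980/6,750 = 44.1%.
LTV = 25,500/27,000 = 94.4%.
Reserves = 6,050/545 = 11.1 months.
Program A: score 661 < 700; DTI 44.1% > 38%; LTV 94.4% > 85% → does not qualify.
Program B: score 661 ≥ 640; DTI 44.1% ≤ 50%; employment 27 ≥ 18 mo; reserves 11.1 ≥ 6 mo → qualifies.
Program C: score 661 ≥ 600; DTI 44.1% ≤ 45%; LTV 94.4% ≤ 95%; reserves 11.1 ≥ 4 mo → qualifies.
Qualifying: Program B, Program C. Lowest rate is 5.08% → Program C.

Program C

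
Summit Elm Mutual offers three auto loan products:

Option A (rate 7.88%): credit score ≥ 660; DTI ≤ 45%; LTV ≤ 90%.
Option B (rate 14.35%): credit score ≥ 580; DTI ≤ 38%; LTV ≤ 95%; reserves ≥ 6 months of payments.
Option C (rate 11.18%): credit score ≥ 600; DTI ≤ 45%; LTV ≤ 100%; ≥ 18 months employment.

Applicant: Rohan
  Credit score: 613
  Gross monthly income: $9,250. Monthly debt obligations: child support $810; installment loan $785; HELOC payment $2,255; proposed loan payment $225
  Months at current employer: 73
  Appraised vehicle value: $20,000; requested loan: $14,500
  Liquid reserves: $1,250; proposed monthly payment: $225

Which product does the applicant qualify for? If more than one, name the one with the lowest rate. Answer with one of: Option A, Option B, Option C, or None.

Total debts = (810 + 785 + 2,255 + 225) = 4,075; DTI = 4,075/9,250 = 44.1%.
LTV = 14,500/20,000 = 72.5%.
Reserves = 1,250/225 = 5.6 months.
Option A: score 613 < 660; DTI 44.1% ≤ 45%; LTV 72.5% ≤ 90% → does not qualify.
Option B: score 613 ≥ 580; DTI 44.1% > 38%; LTV 72.5% ≤ 95%; reserves 5.6 < 6 mo → does not qualify.
Option C: score 613 ≥ 600; DTI 44.1% ≤ 45%; LTV 72.5% ≤ 100%; employment 73 ≥ 18 mo → qualifies.

Option C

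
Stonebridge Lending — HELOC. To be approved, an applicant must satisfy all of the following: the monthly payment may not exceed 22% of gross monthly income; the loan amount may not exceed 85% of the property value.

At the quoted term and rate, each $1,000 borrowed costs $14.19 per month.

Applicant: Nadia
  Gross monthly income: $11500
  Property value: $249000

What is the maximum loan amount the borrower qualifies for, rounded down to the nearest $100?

Payment cap: 22% × $11,500 = $2,530/month.
At $14.19 per $1,000, that supports 2,530/14.19 × 1,000 ≈ $178,294 → $178,200.
LTV cap: 85% × $249,000 = $211,650 → $211,600.
Binding constraint: payment-to-income.

$178,200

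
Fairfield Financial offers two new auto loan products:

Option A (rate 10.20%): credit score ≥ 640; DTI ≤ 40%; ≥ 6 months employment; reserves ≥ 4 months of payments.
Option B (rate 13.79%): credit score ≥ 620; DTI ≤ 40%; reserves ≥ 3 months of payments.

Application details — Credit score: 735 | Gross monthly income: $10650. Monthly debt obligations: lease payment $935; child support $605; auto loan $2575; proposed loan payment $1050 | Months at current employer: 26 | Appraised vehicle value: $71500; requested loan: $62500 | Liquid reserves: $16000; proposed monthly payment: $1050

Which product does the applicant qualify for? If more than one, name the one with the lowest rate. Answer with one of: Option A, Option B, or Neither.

Total debts = (935 + 605 + 2,575 + 1,050) = 5,165; DTI = 5,165/10,650 = 48.5%.
LTV = 62,500/71,500 = 87.4%.
Reserves = 16,000/1,050 = 15.2 months.
Option A: score 735 ≥ 640; DTI 48.5% > 40%; employment 26 ≥ 6 mo; reserves 15.2 ≥ 4 mo → does not qualify.
Option B: score 735 ≥ 620; DTI 48.5% > 40%; reserves 15.2 ≥ 3 mo → does not qualify.

Neither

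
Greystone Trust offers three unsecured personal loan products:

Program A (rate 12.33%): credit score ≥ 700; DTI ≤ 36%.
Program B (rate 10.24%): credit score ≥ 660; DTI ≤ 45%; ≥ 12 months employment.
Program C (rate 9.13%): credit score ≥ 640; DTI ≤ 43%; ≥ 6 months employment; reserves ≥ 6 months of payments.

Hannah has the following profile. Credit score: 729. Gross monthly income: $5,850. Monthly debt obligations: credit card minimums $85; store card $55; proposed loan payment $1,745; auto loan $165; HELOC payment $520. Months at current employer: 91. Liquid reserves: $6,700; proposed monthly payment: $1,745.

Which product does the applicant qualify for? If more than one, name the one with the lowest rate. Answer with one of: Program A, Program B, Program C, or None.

Program B

Total debts = (85 + 55 + 1,745 + 165 + 520) = 2,570; DTI = 2,570/5,850 = 43.9%.
Reserves = 6,700/1,745 = 3.8 months.
Program A: score 729 ≥ 700; DTI 43.9% > 36% → does not qualify.
Program B: score 729 ≥ 660; DTI 43.9% ≤ 45%; employment 91 ≥ 12 mo → qualifies.
Program C: score 729 ≥ 640; DTI 43.9% > 43%; employment 91 ≥ 6 mo; reserves 3.8 < 6 mo → does not qualify.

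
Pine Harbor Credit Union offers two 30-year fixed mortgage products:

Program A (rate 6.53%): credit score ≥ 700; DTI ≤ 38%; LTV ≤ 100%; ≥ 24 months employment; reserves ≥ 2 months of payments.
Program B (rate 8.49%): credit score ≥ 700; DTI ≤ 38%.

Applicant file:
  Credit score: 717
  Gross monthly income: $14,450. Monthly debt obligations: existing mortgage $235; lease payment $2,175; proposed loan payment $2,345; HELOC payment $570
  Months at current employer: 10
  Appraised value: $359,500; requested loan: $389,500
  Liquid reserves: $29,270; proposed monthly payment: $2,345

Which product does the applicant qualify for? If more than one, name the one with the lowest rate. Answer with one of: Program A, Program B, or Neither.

Total debts = (235 + 2,175 + 2,345 + 570) = 5,325; DTI = 5,325/14,450 = 36.9%.
LTV = 389,500/359,500 = 108.3%.
Reserves = 29,270/2,345 = 12.5 months.
Program A: score 717 ≥ 700; DTI 36.9% ≤ 38%; LTV 108.3% > 100%; employment 10 < 24 mo; reserves 12.5 ≥ 2 mo → does not qualify.
Program B: score 717 ≥ 700; DTI 36.9% ≤ 38% → qualifies.

Program B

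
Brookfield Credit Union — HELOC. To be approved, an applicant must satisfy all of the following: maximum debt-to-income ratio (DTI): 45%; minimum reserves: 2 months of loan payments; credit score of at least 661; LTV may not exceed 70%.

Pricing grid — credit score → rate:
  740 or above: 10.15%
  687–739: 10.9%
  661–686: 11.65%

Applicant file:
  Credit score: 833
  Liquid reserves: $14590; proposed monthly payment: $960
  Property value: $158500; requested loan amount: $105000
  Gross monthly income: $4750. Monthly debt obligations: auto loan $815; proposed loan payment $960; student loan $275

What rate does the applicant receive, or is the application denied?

Credit score 833 ≥ 661 (meets minimum)
Liquid reserves cover 14,590/960 = 15.2 months — ≥ 2 required
Loan-to-value = 105,000/158,500 = 66.2% — pass (70% max)
Total monthly debts = (815 + 960 + 275) = 2,050. Debt-to-income = 2,050/4,750 = 43.2% — meets 45% limit
All requirements met. Score 833 falls in the 740 or above tier → 10.15%.

Approved at 10.15%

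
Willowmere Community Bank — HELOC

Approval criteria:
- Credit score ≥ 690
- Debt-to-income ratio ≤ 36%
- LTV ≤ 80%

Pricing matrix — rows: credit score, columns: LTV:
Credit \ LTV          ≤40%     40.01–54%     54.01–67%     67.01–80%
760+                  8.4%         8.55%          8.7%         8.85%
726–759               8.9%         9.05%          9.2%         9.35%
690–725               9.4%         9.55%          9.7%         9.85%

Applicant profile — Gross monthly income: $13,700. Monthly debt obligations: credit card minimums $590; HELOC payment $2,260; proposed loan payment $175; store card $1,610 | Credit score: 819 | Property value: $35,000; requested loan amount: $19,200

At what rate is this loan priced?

Credit score 819 ≥ 690; Total monthly debts = (590 + 2,260 + 175 + 1,610) = 4,635. DTI: 4,635 ÷ 13,700 = 33.8%, within the 36% cap
Loan-to-value = 19,200/35,000 = 54.9% — pass (80% max)
Row: 819 falls in 760+. Column: 54.9% falls in 54.01–67%. Rate = 8.7%.

8.7%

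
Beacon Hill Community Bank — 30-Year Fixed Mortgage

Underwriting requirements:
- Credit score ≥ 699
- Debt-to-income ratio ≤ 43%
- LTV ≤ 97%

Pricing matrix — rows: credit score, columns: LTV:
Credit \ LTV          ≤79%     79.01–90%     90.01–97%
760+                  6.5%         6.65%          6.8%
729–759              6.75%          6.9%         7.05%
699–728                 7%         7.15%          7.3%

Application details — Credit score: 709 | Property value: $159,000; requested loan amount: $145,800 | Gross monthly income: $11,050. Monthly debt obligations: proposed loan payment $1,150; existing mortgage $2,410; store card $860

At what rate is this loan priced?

7.3%

Credit score 709 ≥ 699; Total monthly debts = (1,150 + 2,410 + 860) = 4,420. DTI: 4,420 ÷ 11,050 = 40%, within the 43% cap
Loan-to-value = 145,800/159,000 = 91.7% — pass (97% max)
Credit 709 → row 699–728; LTV 91.7% → column 90.01–97%. Grid cell → 7.3%.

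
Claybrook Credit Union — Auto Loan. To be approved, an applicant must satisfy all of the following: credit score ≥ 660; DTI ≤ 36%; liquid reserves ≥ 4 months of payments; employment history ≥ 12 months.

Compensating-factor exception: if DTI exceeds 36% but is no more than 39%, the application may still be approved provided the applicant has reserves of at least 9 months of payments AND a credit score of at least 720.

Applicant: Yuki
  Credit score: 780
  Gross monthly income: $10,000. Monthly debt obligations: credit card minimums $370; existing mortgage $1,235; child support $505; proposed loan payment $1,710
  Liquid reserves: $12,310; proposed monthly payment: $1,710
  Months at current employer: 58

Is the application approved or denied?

Denied

Credit score 780 ≥ 660 (meets base)
Total debts = (370 + 1,235 + 505 + 1,710) = 3,820. DTI: 3,820 ÷ 10,000 = 38.2%, over the 36% base limit.
Liquid reserves cover 12,310/1,710 = 7.2 months — ≥ 4 required
Employment 58 ≥ 12 months
DTI 38.2% is within the 36%–39% exception band; checking compensating factors.
Reserves 7.2 < 9 months; credit score 780 ≥ 720.
Override conditions not both satisfied; exception does not apply.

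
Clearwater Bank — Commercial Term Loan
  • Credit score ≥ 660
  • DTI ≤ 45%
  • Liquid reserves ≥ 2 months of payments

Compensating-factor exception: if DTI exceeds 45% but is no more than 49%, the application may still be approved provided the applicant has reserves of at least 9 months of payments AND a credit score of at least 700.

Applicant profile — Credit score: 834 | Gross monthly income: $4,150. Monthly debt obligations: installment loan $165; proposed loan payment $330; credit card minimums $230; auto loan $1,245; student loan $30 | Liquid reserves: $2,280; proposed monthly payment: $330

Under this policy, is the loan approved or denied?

Credit score 834 ≥ 660 (meets base)
Total debts = (165 + 330 + 230 + 1,245 + 30) = 2,000. DTI = 2,000/4,150 = 48.2% > 45% — standard DTI limit exceeded.
Liquid reserves cover 2,280/330 = 6.9 months — ≥ 2 required
DTI 48.2% is within the 45%–49% exception band; checking compensating factors.
Reserves 6.9 < 9 months; credit score 834 ≥ 700.
Override conditions not both satisfied; exception does not apply.

Denied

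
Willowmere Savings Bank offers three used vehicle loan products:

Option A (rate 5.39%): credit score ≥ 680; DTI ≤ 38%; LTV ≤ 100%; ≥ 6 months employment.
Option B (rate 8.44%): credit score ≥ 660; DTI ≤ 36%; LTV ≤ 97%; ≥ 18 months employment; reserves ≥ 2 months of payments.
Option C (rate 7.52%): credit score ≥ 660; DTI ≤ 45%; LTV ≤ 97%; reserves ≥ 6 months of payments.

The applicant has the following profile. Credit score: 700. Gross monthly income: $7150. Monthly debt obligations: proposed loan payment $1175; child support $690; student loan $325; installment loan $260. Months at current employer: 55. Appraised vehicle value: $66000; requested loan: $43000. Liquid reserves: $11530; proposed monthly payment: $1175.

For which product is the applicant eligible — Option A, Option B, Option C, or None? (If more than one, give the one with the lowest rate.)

Option A

Total debts = (1,175 + 690 + 325 + 260) = 2,450; DTI = 2,450/7,150 = 34.3%.
LTV = 43,000/66,000 = 65.2%.
Reserves = 11,530/1,175 = 9.8 months.
Option A: score 700 ≥ 680; DTI 34.3% ≤ 38%; LTV 65.2% ≤ 100%; employment 55 ≥ 6 mo → qualifies.
Option B: score 700 ≥ 660; DTI 34.3% ≤ 36%; LTV 65.2% ≤ 97%; employment 55 ≥ 18 mo; reserves 9.8 ≥ 2 mo → qualifies.
Option C: score 700 ≥ 660; DTI 34.3% ≤ 45%; LTV 65.2% ≤ 97%; reserves 9.8 ≥ 6 mo → qualifies.
Qualifying: Option A, Option B, Option C. Lowest rate is 5.39% → Option A.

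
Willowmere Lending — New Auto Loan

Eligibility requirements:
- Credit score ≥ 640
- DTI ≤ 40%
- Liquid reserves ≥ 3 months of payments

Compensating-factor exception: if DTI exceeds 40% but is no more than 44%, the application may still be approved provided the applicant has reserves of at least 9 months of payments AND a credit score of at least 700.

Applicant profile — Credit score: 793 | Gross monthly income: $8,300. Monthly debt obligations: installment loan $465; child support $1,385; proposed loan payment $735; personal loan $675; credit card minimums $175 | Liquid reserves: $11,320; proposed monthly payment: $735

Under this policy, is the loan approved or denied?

Approved

Credit score 793 ≥ 640 (meets base)
Total debts = (465 + 1,385 + 735 + 675 + 175) = 3,435. DTI = 3,435/8,300 = 41.4% > 40% — standard DTI limit exceeded.
Reserves: 11,320 ÷ 735 = 15.4 months (meets 3-month minimum)
41.4% falls in the override range (40%–44%), so the compensating-factor test applies.
Reserves 15.4 ≥ 9 months; credit score 793 ≥ 700.
Both compensating conditions met → exception applies.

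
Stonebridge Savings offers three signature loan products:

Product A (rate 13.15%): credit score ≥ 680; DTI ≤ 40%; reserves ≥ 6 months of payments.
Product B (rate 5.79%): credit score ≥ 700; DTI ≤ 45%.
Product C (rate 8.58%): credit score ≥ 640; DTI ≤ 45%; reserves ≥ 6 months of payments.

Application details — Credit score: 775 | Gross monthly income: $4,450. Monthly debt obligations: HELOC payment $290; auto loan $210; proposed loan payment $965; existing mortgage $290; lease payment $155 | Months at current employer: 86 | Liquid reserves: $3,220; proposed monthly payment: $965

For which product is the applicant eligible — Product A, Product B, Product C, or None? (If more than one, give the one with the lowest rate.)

Product B

Total debts = (290 + 210 + 965 + 290 + 155) = 1,910; DTI = 1,910/4,450 = 42.9%.
Reserves = 3,220/965 = 3.3 months.
Product A: score 775 ≥ 680; DTI 42.9% > 40%; reserves 3.3 < 6 mo → does not qualify.
Product B: score 775 ≥ 700; DTI 42.9% ≤ 45% → qualifies.
Product C: score 775 ≥ 640; DTI 42.9% ≤ 45%; reserves 3.3 < 6 mo → does not qualify.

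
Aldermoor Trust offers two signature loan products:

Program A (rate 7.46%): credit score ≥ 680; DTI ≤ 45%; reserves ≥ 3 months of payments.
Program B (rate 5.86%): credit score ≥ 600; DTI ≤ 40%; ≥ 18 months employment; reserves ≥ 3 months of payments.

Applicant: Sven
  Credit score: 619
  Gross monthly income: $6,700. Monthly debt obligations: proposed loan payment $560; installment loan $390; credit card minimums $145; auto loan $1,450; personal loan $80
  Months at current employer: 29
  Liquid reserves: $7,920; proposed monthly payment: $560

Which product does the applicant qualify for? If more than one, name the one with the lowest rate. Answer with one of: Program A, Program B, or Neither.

Program B

Total debts = (560 + 390 + 145 + 1,450 + 80) = 2,625; DTI = 2,625/6,700 = 39.2%.
Reserves = 7,920/560 = 14.1 months.
Program A: score 619 < 680; DTI 39.2% ≤ 45%; reserves 14.1 ≥ 3 mo → does not qualify.
Program B: score 619 ≥ 600; DTI 39.2% ≤ 40%; employment 29 ≥ 18 mo; reserves 14.1 ≥ 3 mo → qualifies.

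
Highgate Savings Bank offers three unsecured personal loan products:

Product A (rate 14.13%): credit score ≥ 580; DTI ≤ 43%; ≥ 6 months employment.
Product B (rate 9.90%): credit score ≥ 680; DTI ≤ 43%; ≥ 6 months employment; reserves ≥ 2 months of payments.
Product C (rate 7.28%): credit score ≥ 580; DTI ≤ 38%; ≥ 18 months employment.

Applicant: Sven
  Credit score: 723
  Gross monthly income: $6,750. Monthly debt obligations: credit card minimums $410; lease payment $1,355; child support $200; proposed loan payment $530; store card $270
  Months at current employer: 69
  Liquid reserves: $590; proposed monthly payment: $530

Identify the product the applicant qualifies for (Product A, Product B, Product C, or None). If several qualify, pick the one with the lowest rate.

Product A

Total debts = (410 + 1,355 + 200 + 530 + 270) = 2,765; DTI = 2,765/6,750 = 41%.
Reserves = 590/530 = 1.1 months.
Product A: score 723 ≥ 580; DTI 41% ≤ 43%; employment 69 ≥ 6 mo → qualifies.
Product B: score 723 ≥ 680; DTI 41% ≤ 43%; employment 69 ≥ 6 mo; reserves 1.1 < 2 mo → does not qualify.
Product C: score 723 ≥ 580; DTI 41% > 38%; employment 69 ≥ 18 mo → does not qualify.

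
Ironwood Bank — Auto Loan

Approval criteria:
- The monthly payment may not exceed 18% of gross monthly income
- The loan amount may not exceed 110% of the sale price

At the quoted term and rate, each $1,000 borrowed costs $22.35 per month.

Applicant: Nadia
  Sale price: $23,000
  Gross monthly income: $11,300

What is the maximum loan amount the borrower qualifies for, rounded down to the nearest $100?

Payment cap: 18% × $11,300 = $2,034/month.
At $22.35 per $1,000, that supports 2,034/22.35 × 1,000 ≈ $91,006 → $91,000.
LTV cap: 110% × $23,000 = $25,300 → $25,300.
Binding constraint: loan-to-value.

$25,300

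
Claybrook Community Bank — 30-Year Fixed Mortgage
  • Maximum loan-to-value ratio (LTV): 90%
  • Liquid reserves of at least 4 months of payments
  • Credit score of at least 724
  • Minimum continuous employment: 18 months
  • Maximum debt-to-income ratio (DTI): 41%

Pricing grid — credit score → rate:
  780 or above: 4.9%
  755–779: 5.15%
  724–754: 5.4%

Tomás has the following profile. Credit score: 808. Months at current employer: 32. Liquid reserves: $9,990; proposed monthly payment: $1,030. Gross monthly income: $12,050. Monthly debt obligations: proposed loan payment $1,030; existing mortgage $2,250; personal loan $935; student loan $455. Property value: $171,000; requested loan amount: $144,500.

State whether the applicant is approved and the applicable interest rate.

Credit score 808 ≥ 724 (meets minimum)
Total monthly debts = (1,030 + 2,250 + 935 + 455) = 4,670. DTI: 4,670 ÷ 12,050 = 38.8%, within the 41% cap
Reserves = 9,990/1,030 = 9.7 months ≥ 4
LTV: 144,500 ÷ 171,000 = 84.5%, within 90% cap
Employment 32 ≥ 18 months
All requirements met. Score 808 falls in the 780 or above tier → 4.9%.

Approved at 4.9%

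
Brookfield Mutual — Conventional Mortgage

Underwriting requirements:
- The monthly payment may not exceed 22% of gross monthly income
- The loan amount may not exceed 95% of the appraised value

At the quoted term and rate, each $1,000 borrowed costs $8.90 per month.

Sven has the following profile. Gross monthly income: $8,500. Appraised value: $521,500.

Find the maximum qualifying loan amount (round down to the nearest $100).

Payment cap: 22% × $8,500 = $1,870/month.
At $8.90 per $1,000, that supports 1,870/8.90 × 1,000 ≈ $210,112 → $210,100.
LTV cap: 95% × $521,500 = $495,425 → $495,400.
Binding constraint: payment-to-income.

$210,100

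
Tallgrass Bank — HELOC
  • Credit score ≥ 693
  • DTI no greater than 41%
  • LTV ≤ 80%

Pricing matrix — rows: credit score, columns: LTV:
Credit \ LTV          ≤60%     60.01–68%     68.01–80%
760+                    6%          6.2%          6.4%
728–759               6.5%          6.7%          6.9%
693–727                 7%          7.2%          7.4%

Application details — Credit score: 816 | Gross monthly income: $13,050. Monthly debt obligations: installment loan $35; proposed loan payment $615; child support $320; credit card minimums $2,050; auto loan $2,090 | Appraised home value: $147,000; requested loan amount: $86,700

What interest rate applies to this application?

6%

Credit score 816 ≥ 693; Total monthly debts = (35 + 615 + 320 + 2,050 + 2,090) = 5,110. Debt-to-income = 5,110/13,050 = 39.2% — meets 41% limit
LTV: 86,700 ÷ 147,000 = 59%, within 80% cap
Credit 816 → row 760+; LTV 59% → column ≤60%. Grid cell → 6%.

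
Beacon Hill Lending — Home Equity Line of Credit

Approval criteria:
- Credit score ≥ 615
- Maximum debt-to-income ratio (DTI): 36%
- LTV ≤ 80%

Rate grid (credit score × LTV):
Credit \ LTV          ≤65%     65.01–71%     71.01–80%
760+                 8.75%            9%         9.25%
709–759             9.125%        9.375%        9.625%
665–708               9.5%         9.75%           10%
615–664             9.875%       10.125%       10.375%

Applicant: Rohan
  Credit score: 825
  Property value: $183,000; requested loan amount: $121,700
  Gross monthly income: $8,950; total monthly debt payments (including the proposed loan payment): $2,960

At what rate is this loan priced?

9%

Credit score 825 ≥ 615; Debt-to-income = 2,960/8,950 = 33.1% — meets 36% limit
LTV: 121,700 ÷ 183,000 = 66.5%, within 80% cap
Score 825 is in the 760+ band; LTV 66.5% is in the 65.01–71% band → 9%.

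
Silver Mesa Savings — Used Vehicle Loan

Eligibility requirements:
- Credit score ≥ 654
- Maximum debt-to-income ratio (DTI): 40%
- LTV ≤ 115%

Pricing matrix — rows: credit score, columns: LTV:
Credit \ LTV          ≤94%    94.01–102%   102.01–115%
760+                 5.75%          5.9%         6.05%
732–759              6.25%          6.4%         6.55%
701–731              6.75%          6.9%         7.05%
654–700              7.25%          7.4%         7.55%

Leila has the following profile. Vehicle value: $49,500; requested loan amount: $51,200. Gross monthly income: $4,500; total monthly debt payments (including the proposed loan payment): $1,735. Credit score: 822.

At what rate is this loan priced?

Credit score 822 ≥ 654; DTI: 1,735 ÷ 4,500 = 38.6%, within the 40% cap
LTV = 51,200/49,500 = 103.4% ≤ 115%
Credit 822 → row 760+; LTV 103.4% → column 102.01–115%. Grid cell → 6.05%.

6.05%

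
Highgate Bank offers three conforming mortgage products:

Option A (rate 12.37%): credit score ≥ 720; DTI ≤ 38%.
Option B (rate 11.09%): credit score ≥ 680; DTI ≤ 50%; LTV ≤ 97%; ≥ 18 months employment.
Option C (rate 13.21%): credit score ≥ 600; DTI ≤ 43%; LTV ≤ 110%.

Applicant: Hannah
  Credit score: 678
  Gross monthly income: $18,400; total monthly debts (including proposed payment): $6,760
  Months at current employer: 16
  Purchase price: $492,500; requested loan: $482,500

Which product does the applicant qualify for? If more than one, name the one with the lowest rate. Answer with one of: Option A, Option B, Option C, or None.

DTI = 6,760/18,400 = 36.7%.
LTV = 482,500/492,500 = 98%.
Option A: score 678 < 720; DTI 36.7% ≤ 38% → does not qualify.
Option B: score 678 < 680; DTI 36.7% ≤ 50%; LTV 98% > 97%; employment 16 < 18 mo → does not qualify.
Option C: score 678 ≥ 600; DTI 36.7% ≤ 43%; LTV 98% ≤ 110% → qualifies.

Option C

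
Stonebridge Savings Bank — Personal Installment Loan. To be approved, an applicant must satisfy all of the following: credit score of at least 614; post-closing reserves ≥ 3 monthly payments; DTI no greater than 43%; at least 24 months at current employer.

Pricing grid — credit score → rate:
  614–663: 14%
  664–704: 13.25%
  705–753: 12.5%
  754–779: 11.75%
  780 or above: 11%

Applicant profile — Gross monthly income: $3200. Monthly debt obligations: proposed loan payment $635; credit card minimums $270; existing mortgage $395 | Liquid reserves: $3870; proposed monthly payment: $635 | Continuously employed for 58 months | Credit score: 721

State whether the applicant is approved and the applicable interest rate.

Credit score 721 ≥ 614 (meets minimum)
Liquid reserves cover 3,870/635 = 6.1 months — ≥ 3 required
Employment 58 ≥ 24 months
Total monthly debts = (635 + 270 + 395) = 1,300. DTI: 1,300 ÷ 3,200 = 40.6%, within the 43% cap
All requirements met. Score 721 falls in the 705–753 tier → 12.5%.

Approved at 12.5%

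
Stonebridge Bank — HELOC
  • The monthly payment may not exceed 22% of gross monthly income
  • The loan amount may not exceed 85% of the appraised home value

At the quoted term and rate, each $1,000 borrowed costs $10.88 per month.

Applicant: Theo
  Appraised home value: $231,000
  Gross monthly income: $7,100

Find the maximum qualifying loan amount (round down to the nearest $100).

Payment cap: 22% × $7,100 = $1,562/month.
At $10.88 per $1,000, that supports 1,562/10.88 × 1,000 ≈ $143,566 → $143,500.
LTV cap: 85% × $231,000 = $196,350 → $196,300.
Binding constraint: payment-to-income.

$143,500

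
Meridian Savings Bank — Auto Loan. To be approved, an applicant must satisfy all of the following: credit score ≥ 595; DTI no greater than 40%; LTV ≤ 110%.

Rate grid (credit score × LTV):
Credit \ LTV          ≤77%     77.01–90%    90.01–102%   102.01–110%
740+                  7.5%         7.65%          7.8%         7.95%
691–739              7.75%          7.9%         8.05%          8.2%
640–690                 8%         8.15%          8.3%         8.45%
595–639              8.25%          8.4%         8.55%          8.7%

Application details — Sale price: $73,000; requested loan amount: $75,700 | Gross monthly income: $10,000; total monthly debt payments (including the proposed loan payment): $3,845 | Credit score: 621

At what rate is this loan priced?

8.7%

Credit score 621 ≥ 595; Debt-to-income = 3,845/10,000 = 38.5% — meets 40% limit
Loan-to-value = 75,700/73,000 = 103.7% — pass (110% max)
Credit 621 → row 595–639; LTV 103.7% → column 102.01–110%. Grid cell → 8.7%.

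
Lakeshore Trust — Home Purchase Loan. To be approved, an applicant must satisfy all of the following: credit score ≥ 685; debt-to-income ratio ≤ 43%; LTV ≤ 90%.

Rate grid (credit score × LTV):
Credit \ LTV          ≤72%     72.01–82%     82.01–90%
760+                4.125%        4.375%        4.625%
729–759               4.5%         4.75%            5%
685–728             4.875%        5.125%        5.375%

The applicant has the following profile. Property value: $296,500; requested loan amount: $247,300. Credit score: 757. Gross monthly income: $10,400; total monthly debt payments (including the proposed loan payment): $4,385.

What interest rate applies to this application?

Credit score 757 ≥ 685; Debt-to-income = 4,385/10,400 = 42.2% — meets 43% limit
LTV = 247,300/296,500 = 83.4% ≤ 90%
Credit 757 → row 729–759; LTV 83.4% → column 82.01–90%. Grid cell → 5%.

5%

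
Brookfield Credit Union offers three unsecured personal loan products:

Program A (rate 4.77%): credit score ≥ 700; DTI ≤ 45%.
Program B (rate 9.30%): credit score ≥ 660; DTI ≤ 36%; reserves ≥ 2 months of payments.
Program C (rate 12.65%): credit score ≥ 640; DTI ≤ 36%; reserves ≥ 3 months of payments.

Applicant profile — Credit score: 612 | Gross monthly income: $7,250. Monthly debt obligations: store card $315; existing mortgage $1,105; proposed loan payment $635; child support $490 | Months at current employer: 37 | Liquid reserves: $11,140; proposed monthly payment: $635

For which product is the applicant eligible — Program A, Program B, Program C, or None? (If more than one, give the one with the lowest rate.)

Total debts = (315 + 1,105 + 635 + 490) = 2,545; DTI = 2,545/7,250 = 35.1%.
Reserves = 11,140/635 = 17.5 months.
Program A: score 612 < 700; DTI 35.1% ≤ 45% → does not qualify.
Program B: score 612 < 660; DTI 35.1% ≤ 36%; reserves 17.5 ≥ 2 mo → does not qualify.
Program C: score 612 < 640; DTI 35.1% ≤ 36%; reserves 17.5 ≥ 3 mo → does not qualify.

None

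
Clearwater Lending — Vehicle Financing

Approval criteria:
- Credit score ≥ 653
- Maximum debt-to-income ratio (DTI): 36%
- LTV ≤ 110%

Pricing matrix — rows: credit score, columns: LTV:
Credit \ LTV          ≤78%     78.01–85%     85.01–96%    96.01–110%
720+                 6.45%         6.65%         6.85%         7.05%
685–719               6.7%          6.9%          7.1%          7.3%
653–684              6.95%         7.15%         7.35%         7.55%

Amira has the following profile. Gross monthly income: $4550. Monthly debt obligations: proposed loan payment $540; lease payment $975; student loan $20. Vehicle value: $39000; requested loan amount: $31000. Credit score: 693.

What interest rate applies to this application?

6.9%

Credit score 693 ≥ 653; Total monthly debts = (540 + 975 + 20) = 1,535. Debt-to-income = 1,535/4,550 = 33.7% — meets 36% limit
LTV: 31,000 ÷ 39,000 = 79.5%, within 110% cap
Row: 693 falls in 685–719. Column: 79.5% falls in 78.01–85%. Rate = 6.9%.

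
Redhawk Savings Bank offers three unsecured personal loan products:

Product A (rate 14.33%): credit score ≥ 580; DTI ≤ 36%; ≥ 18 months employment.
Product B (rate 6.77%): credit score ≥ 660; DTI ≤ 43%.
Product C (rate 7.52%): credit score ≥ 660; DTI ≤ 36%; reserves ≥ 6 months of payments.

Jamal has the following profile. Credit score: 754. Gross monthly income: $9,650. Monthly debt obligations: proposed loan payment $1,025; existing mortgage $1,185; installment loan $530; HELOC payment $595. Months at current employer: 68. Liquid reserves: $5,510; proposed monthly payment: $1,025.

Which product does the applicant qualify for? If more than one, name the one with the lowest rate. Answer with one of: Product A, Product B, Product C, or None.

Product B

Total debts = (1,025 + 1,185 + 530 + 595) = 3,335; DTI = 3,335/9,650 = 34.6%.
Reserves = 5,510/1,025 = 5.4 months.
Product A: score 754 ≥ 580; DTI 34.6% ≤ 36%; employment 68 ≥ 18 mo → qualifies.
Product B: score 754 ≥ 660; DTI 34.6% ≤ 43% → qualifies.
Product C: score 754 ≥ 660; DTI 34.6% ≤ 36%; reserves 5.4 < 6 mo → does not qualify.
Qualifying: Product A, Product B. Lowest rate is 6.77% → Product B.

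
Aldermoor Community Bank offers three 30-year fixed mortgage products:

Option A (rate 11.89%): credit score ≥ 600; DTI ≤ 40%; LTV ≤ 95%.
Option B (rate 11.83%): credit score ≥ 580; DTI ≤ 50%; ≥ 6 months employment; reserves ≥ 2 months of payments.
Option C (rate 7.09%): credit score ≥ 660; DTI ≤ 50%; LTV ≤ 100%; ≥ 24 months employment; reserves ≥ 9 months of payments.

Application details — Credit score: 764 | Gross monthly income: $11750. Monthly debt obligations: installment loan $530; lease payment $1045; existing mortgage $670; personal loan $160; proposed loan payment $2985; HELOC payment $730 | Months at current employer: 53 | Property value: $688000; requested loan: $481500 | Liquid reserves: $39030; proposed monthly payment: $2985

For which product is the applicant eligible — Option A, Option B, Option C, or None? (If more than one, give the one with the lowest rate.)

Total debts = (530 + 1,045 + 670 + 160 + 2,985 + 730) = 6,120; DTI = 6,120/11,750 = 52.1%.
LTV = 481,500/688,000 = 70%.
Reserves = 39,030/2,985 = 13.1 months.
Option A: score 764 ≥ 600; DTI 52.1% > 40%; LTV 70% ≤ 95% → does not qualify.
Option B: score 764 ≥ 580; DTI 52.1% > 50%; employment 53 ≥ 6 mo; reserves 13.1 ≥ 2 mo → does not qualify.
Option C: score 764 ≥ 660; DTI 52.1% > 50%; LTV 70% ≤ 100%; employment 53 ≥ 24 mo; reserves 13.1 ≥ 9 mo → does not qualify.

None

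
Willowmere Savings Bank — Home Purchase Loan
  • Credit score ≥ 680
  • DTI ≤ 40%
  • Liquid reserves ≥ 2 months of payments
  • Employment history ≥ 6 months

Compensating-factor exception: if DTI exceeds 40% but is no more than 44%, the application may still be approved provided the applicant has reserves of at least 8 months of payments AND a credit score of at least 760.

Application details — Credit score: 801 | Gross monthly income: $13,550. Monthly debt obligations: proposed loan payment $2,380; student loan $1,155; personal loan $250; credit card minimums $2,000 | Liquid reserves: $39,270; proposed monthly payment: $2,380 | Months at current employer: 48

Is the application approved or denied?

Credit score 801 ≥ 680 (meets base)
Total debts = (2,380 + 1,155 + 250 + 2,000) = 5,785. DTI: 5,785 ÷ 13,550 = 42.7%, over the 40% base limit.
Reserves = 39,270/2,380 = 16.5 months ≥ 2
Employment 48 ≥ 6 months
42.7% falls in the override range (40%–44%), so the compensating-factor test applies.
Reserves 16.5 ≥ 8 months; credit score 801 ≥ 760.
Both override conditions satisfied; DTI exception granted.

Approved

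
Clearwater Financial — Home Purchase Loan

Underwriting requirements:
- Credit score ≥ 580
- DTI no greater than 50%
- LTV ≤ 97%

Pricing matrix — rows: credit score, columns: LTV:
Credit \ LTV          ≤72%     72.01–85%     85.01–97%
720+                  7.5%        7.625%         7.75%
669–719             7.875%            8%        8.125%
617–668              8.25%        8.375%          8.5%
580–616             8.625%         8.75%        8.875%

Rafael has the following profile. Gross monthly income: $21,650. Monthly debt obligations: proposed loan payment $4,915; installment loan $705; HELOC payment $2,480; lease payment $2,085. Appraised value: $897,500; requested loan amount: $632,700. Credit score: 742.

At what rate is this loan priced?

7.5%

Credit score 742 ≥ 580; Total monthly debts = (4,915 + 705 + 2,480 + 2,085) = 10,185. DTI = 10,185/21,650 = 47% ≤ 50%
LTV: 632,700 ÷ 897,500 = 70.5%, within 97% cap
Row: 742 falls in 720+. Column: 70.5% falls in ≤72%. Rate = 7.5%.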